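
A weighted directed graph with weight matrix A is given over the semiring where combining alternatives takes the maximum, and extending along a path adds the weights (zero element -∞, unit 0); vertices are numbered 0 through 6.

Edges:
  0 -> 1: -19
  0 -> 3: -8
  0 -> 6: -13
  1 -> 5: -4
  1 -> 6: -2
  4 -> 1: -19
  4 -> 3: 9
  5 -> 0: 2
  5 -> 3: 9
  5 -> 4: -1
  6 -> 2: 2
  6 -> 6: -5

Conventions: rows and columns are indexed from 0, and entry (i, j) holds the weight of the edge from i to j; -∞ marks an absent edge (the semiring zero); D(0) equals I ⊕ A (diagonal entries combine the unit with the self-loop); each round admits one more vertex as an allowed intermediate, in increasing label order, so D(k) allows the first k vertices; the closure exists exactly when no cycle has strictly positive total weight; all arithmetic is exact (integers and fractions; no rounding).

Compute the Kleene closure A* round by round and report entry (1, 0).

D(0):
  [0, -19, -∞, -8, -∞, -∞, -13]
  [-∞, 0, -∞, -∞, -∞, -4, -2]
  [-∞, -∞, 0, -∞, -∞, -∞, -∞]
  [-∞, -∞, -∞, 0, -∞, -∞, -∞]
  [-∞, -19, -∞, 9, 0, -∞, -∞]
  [2, -∞, -∞, 9, -1, 0, -∞]
  [-∞, -∞, 2, -∞, -∞, -∞, 0]
D(1):
  [0, -19, -∞, -8, -∞, -∞, -13]
  [-∞, 0, -∞, -∞, -∞, -4, -2]
  [-∞, -∞, 0, -∞, -∞, -∞, -∞]
  [-∞, -∞, -∞, 0, -∞, -∞, -∞]
  [-∞, -19, -∞, 9, 0, -∞, -∞]
  [2, -17, -∞, 9, -1, 0, -11]
  [-∞, -∞, 2, -∞, -∞, -∞, 0]
D(2):
  [0, -19, -∞, -8, -∞, -23, -13]
  [-∞, 0, -∞, -∞, -∞, -4, -2]
  [-∞, -∞, 0, -∞, -∞, -∞, -∞]
  [-∞, -∞, -∞, 0, -∞, -∞, -∞]
  [-∞, -19, -∞, 9, 0, -23, -21]
  [2, -17, -∞, 9, -1, 0, -11]
  [-∞, -∞, 2, -∞, -∞, -∞, 0]
D(3):
  [0, -19, -∞, -8, -∞, -23, -13]
  [-∞, 0, -∞, -∞, -∞, -4, -2]
  [-∞, -∞, 0, -∞, -∞, -∞, -∞]
  [-∞, -∞, -∞, 0, -∞, -∞, -∞]
  [-∞, -19, -∞, 9, 0, -23, -21]
  [2, -17, -∞, 9, -1, 0, -11]
  [-∞, -∞, 2, -∞, -∞, -∞, 0]
D(4):
  [0, -19, -∞, -8, -∞, -23, -13]
  [-∞, 0, -∞, -∞, -∞, -4, -2]
  [-∞, -∞, 0, -∞, -∞, -∞, -∞]
  [-∞, -∞, -∞, 0, -∞, -∞, -∞]
  [-∞, -19, -∞, 9, 0, -23, -21]
  [2, -17, -∞, 9, -1, 0, -11]
  [-∞, -∞, 2, -∞, -∞, -∞, 0]
D(5):
  [0, -19, -∞, -8, -∞, -23, -13]
  [-∞, 0, -∞, -∞, -∞, -4, -2]
  [-∞, -∞, 0, -∞, -∞, -∞, -∞]
  [-∞, -∞, -∞, 0, -∞, -∞, -∞]
  [-∞, -19, -∞, 9, 0, -23, -21]
  [2, -17, -∞, 9, -1, 0, -11]
  [-∞, -∞, 2, -∞, -∞, -∞, 0]
D(6):
  [0, -19, -∞, -8, -24, -23, -13]
  [-2, 0, -∞, 5, -5, -4, -2]
  [-∞, -∞, 0, -∞, -∞, -∞, -∞]
  [-∞, -∞, -∞, 0, -∞, -∞, -∞]
  [-21, -19, -∞, 9, 0, -23, -21]
  [2, -17, -∞, 9, -1, 0, -11]
  [-∞, -∞, 2, -∞, -∞, -∞, 0]
D(7):
  [0, -19, -11, -8, -24, -23, -13]
  [-2, 0, 0, 5, -5, -4, -2]
  [-∞, -∞, 0, -∞, -∞, -∞, -∞]
  [-∞, -∞, -∞, 0, -∞, -∞, -∞]
  [-21, -19, -19, 9, 0, -23, -21]
  [2, -17, -9, 9, -1, 0, -11]
  [-∞, -∞, 2, -∞, -∞, -∞, 0]
Answer: A*[1][0] = -2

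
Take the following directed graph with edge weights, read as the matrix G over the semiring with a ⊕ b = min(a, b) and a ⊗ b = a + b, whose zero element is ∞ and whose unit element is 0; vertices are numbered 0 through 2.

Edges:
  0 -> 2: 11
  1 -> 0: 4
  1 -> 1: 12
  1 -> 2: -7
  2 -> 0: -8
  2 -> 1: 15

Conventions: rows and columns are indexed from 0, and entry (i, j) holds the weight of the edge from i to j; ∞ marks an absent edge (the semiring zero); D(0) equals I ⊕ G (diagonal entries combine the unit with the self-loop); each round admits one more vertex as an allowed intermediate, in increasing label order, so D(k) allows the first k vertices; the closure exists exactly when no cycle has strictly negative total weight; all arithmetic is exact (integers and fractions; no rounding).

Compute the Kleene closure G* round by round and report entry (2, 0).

D(0):
  [0, ∞, 11]
  [4, 0, -7]
  [-8, 15, 0]
D(1):
  [0, ∞, 11]
  [4, 0, -7]
  [-8, 15, 0]
D(2):
  [0, ∞, 11]
  [4, 0, -7]
  [-8, 15, 0]
D(3):
  [0, 26, 11]
  [-15, 0, -7]
  [-8, 15, 0]
Answer: G*[2][0] = -8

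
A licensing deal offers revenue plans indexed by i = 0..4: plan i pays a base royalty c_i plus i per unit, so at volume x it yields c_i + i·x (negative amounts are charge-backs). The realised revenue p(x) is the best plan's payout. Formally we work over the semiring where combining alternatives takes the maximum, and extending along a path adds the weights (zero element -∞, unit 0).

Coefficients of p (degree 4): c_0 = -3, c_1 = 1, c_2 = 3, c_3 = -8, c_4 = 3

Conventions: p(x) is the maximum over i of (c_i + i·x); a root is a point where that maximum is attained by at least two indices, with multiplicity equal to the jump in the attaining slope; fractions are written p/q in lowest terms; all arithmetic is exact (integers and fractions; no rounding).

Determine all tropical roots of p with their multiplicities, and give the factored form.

hull edge (i=0, c=-3) to (i=1, c=1): slope 4, span 1
hull edge (i=1, c=1) to (i=2, c=3): slope 2, span 1
hull edge (i=2, c=3) to (i=4, c=3): slope 0, span 2
Factored form: p(x) = 3 ⊗ (x ⊕ (-4)) ⊗ (x ⊕ (-2)) ⊗ (x ⊕ 0) ⊗ (x ⊕ 0)
Answer: roots = -4 (mult 1), -2 (mult 1), 0 (mult 2)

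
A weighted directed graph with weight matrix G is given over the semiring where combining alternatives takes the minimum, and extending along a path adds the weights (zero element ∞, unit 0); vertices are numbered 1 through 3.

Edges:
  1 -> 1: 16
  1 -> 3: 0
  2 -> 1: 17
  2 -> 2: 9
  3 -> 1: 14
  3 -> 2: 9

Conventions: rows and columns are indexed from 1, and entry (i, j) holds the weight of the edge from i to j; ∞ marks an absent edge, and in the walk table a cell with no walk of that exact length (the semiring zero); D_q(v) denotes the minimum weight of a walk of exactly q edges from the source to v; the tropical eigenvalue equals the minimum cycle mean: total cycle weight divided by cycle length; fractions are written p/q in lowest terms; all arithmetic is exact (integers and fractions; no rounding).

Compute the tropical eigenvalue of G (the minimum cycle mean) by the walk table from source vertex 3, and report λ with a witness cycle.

q=0: [∞, ∞, 0]
q=1: [14, 9, ∞]
q=2: [26, 18, 14]
q=3: [28, 23, 26]
Optimal cycle mean attained by: cycle 1->3->1, total 0 + 14, length 2.
Answer: λ = 7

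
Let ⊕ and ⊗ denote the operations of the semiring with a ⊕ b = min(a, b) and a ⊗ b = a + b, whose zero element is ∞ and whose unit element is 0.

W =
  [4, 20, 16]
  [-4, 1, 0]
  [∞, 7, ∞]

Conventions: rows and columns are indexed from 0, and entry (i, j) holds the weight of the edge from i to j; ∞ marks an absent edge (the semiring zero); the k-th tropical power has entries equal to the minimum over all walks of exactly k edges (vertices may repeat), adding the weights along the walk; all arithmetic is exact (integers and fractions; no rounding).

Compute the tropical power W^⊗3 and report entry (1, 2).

W^⊗2:
  [8, 21, 20]
  [-3, 2, 1]
  [3, 8, 7]
W^⊗3:
  [12, 22, 21]
  [-2, 3, 2]
  [4, 9, 8]
Key observation: the optimum is the walk 1->1->1->2, with weight 1 + 1 + 0 = 2.
Optimal value attained by: walk 1->1->1->2.
Answer: (W^⊗3)[1][2] = 2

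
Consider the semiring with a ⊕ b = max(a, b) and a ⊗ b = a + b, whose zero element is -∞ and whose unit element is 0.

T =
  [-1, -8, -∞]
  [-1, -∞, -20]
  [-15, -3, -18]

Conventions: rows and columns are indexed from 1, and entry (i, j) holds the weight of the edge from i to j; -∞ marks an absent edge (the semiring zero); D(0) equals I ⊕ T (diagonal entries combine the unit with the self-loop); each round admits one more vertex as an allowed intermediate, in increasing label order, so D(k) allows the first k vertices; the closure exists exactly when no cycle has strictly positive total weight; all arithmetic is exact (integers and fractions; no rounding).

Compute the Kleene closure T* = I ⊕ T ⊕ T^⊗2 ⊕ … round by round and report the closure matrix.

D(0):
  [0, -8, -∞]
  [-1, 0, -20]
  [-15, -3, 0]
D(1):
  [0, -8, -∞]
  [-1, 0, -20]
  [-15, -3, 0]
D(2):
  [0, -8, -28]
  [-1, 0, -20]
  [-4, -3, 0]
D(3):
  [0, -8, -28]
  [-1, 0, -20]
  [-4, -3, 0]
Answer: T* = [[0, -8, -28], [-1, 0, -20], [-4, -3, 0]]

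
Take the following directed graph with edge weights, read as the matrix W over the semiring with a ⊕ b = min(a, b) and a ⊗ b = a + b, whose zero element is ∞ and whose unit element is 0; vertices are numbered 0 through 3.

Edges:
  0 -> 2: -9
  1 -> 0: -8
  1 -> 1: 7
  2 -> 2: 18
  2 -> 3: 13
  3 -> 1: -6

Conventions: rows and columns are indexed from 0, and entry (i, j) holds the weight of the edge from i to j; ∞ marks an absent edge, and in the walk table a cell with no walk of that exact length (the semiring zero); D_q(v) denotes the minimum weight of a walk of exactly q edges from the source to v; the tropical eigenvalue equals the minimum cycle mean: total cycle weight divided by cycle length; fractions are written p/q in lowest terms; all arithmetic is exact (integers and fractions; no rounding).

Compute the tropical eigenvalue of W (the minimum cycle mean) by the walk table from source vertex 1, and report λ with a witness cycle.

q=0: [∞, 0, ∞, ∞]
q=1: [-8, 7, ∞, ∞]
q=2: [-1, 14, -17, ∞]
q=3: [6, 21, -10, -4]
q=4: [13, -10, -3, 3]
Optimal cycle mean attained by: cycle 0->2->3->1->0, total (-9) + 13 + (-6) + (-8), length 4.
Answer: λ = -5/2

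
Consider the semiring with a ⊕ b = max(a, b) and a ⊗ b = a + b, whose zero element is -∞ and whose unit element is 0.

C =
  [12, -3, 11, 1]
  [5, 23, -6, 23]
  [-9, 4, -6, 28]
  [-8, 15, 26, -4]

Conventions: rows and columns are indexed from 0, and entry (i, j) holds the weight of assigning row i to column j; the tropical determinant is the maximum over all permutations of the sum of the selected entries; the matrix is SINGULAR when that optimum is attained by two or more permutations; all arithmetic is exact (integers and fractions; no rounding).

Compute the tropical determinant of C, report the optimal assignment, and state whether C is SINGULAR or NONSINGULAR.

σ = (0, 1, 2, 3): 12 + 23 + (-6) + (-4) = 25
σ = (0, 1, 3, 2): 12 + 23 + 28 + 26 = 89
σ = (0, 2, 1, 3): 12 + (-6) + 4 + (-4) = 6
σ = (0, 2, 3, 1): 12 + (-6) + 28 + 15 = 49
σ = (0, 3, 1, 2): 12 + 23 + 4 + 26 = 65
σ = (0, 3, 2, 1): 12 + 23 + (-6) + 15 = 44
σ = (1, 0, 2, 3): (-3) + 5 + (-6) + (-4) = -8
σ = (1, 0, 3, 2): (-3) + 5 + 28 + 26 = 56
σ = (1, 2, 0, 3): (-3) + (-6) + (-9) + (-4) = -22
σ = (1, 2, 3, 0): (-3) + (-6) + 28 + (-8) = 11
σ = (1, 3, 0, 2): (-3) + 23 + (-9) + 26 = 37
σ = (1, 3, 2, 0): (-3) + 23 + (-6) + (-8) = 6
σ = (2, 0, 1, 3): 11 + 5 + 4 + (-4) = 16
σ = (2, 0, 3, 1): 11 + 5 + 28 + 15 = 59
σ = (2, 1, 0, 3): 11 + 23 + (-9) + (-4) = 21
σ = (2, 1, 3, 0): 11 + 23 + 28 + (-8) = 54
σ = (2, 3, 0, 1): 11 + 23 + (-9) + 15 = 40
σ = (2, 3, 1, 0): 11 + 23 + 4 + (-8) = 30
σ = (3, 0, 1, 2): 1 + 5 + 4 + 26 = 36
σ = (3, 0, 2, 1): 1 + 5 + (-6) + 15 = 15
σ = (3, 1, 0, 2): 1 + 23 + (-9) + 26 = 41
σ = (3, 1, 2, 0): 1 + 23 + (-6) + (-8) = 10
σ = (3, 2, 0, 1): 1 + (-6) + (-9) + 15 = 1
σ = (3, 2, 1, 0): 1 + (-6) + 4 + (-8) = -9
Optimal value attained by: σ = (0, 1, 3, 2).
Answer: det⊕(C) = 89; verdict: NONSINGULAR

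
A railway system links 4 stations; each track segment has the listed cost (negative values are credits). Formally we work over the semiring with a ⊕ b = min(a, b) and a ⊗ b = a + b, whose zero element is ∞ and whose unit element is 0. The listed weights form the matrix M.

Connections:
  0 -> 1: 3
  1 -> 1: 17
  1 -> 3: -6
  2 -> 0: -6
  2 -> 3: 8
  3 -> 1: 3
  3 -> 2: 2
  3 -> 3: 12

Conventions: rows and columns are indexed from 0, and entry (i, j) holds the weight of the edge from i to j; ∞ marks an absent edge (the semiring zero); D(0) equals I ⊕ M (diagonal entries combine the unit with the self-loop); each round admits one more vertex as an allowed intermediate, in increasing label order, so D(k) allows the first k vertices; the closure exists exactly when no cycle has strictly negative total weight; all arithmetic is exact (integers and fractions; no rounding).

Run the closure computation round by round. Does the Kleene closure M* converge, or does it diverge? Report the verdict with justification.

D(0):
  [0, 3, ∞, ∞]
  [∞, 0, ∞, -6]
  [-6, ∞, 0, 8]
  [∞, 3, 2, 0]
D(1):
  [0, 3, ∞, ∞]
  [∞, 0, ∞, -6]
  [-6, -3, 0, 8]
  [∞, 3, 2, 0]
Detection: at round 2, diagonal entry (3, 3) turns strictly negative.
Key observation: the cycle 3->1->3 has total weight 3 + (-6), which is strictly negative.
Answer: DIVERGES — negative cycle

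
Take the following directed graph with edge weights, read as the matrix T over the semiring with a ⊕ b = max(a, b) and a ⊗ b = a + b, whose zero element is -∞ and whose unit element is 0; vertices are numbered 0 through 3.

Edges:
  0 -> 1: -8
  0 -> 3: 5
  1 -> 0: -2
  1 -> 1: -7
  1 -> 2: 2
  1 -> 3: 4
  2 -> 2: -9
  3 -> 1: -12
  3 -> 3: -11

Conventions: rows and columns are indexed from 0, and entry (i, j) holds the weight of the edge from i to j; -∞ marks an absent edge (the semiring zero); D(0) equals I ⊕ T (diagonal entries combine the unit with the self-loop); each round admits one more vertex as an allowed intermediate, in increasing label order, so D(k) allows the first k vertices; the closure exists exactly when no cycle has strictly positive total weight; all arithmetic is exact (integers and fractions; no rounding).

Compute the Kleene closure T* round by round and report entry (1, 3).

D(0):
  [0, -8, -∞, 5]
  [-2, 0, 2, 4]
  [-∞, -∞, 0, -∞]
  [-∞, -12, -∞, 0]
D(1):
  [0, -8, -∞, 5]
  [-2, 0, 2, 4]
  [-∞, -∞, 0, -∞]
  [-∞, -12, -∞, 0]
D(2):
  [0, -8, -6, 5]
  [-2, 0, 2, 4]
  [-∞, -∞, 0, -∞]
  [-14, -12, -10, 0]
D(3):
  [0, -8, -6, 5]
  [-2, 0, 2, 4]
  [-∞, -∞, 0, -∞]
  [-14, -12, -10, 0]
D(4):
  [0, -7, -5, 5]
  [-2, 0, 2, 4]
  [-∞, -∞, 0, -∞]
  [-14, -12, -10, 0]
Answer: T*[1][3] = 4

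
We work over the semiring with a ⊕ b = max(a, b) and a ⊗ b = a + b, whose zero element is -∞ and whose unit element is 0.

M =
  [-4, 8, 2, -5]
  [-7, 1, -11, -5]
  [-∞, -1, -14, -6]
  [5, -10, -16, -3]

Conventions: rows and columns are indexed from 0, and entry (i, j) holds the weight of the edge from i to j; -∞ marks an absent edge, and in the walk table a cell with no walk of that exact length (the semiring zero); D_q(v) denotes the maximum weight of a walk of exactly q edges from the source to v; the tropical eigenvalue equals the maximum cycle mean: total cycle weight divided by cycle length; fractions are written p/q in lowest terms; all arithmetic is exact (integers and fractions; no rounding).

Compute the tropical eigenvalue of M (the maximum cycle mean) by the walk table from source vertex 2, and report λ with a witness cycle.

q=0: [-∞, -∞, 0, -∞]
q=1: [-∞, -1, -14, -6]
q=2: [-1, 0, -12, -6]
q=3: [-1, 7, 1, -5]
q=4: [0, 8, 1, 2]
Optimal cycle mean attained by: cycle 0->1->3->0, total 8 + (-5) + 5, length 3.
Answer: λ = 8/3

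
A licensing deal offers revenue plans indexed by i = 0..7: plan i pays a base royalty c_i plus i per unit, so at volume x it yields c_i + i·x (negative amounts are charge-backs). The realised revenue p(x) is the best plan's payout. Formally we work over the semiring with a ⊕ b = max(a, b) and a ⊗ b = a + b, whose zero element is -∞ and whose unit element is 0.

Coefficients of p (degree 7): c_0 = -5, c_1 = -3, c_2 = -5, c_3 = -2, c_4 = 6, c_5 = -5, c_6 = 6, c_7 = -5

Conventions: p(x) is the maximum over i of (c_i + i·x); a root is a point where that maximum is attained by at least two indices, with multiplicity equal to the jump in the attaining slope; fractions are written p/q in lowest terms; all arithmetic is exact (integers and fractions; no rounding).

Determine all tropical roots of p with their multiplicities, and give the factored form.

hull edge (i=0, c=-5) to (i=4, c=6): slope 11/4, span 4
hull edge (i=4, c=6) to (i=6, c=6): slope 0, span 2
hull edge (i=6, c=6) to (i=7, c=-5): slope -11, span 1
Factored form: p(x) = -5 ⊗ (x ⊕ (-11/4)) ⊗ (x ⊕ (-11/4)) ⊗ (x ⊕ (-11/4)) ⊗ (x ⊕ (-11/4)) ⊗ (x ⊕ 0) ⊗ (x ⊕ 0) ⊗ (x ⊕ 11)
Answer: roots = -11/4 (mult 4), 0 (mult 2), 11 (mult 1)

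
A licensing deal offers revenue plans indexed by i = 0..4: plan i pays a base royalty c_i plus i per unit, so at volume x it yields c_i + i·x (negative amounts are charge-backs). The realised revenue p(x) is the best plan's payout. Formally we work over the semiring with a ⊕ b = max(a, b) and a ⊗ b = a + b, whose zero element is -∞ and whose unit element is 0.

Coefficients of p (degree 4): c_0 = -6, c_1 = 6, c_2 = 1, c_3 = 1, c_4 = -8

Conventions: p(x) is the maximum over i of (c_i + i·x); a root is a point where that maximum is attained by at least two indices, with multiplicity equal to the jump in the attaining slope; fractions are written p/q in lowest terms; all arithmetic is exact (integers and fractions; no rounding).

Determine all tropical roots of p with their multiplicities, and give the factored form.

hull edge (i=0, c=-6) to (i=1, c=6): slope 12, span 1
hull edge (i=1, c=6) to (i=3, c=1): slope -5/2, span 2
hull edge (i=3, c=1) to (i=4, c=-8): slope -9, span 1
Factored form: p(x) = -8 ⊗ (x ⊕ (-12)) ⊗ (x ⊕ 5/2) ⊗ (x ⊕ 5/2) ⊗ (x ⊕ 9)
Answer: roots = -12 (mult 1), 5/2 (mult 2), 9 (mult 1)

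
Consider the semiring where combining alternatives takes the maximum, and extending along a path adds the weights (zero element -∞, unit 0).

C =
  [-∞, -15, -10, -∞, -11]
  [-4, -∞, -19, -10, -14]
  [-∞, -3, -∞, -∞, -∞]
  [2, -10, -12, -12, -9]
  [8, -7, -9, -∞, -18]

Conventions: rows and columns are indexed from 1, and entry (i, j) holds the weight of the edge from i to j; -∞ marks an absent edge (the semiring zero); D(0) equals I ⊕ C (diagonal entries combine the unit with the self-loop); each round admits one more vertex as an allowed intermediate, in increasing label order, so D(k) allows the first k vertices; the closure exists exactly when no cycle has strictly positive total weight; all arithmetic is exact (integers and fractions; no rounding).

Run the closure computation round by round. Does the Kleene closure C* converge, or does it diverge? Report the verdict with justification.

D(0):
  [0, -15, -10, -∞, -11]
  [-4, 0, -19, -10, -14]
  [-∞, -3, 0, -∞, -∞]
  [2, -10, -12, 0, -9]
  [8, -7, -9, -∞, 0]
D(1):
  [0, -15, -10, -∞, -11]
  [-4, 0, -14, -10, -14]
  [-∞, -3, 0, -∞, -∞]
  [2, -10, -8, 0, -9]
  [8, -7, -2, -∞, 0]
D(2):
  [0, -15, -10, -25, -11]
  [-4, 0, -14, -10, -14]
  [-7, -3, 0, -13, -17]
  [2, -10, -8, 0, -9]
  [8, -7, -2, -17, 0]
D(3):
  [0, -13, -10, -23, -11]
  [-4, 0, -14, -10, -14]
  [-7, -3, 0, -13, -17]
  [2, -10, -8, 0, -9]
  [8, -5, -2, -15, 0]
D(4):
  [0, -13, -10, -23, -11]
  [-4, 0, -14, -10, -14]
  [-7, -3, 0, -13, -17]
  [2, -10, -8, 0, -9]
  [8, -5, -2, -15, 0]
D(5):
  [0, -13, -10, -23, -11]
  [-4, 0, -14, -10, -14]
  [-7, -3, 0, -13, -17]
  [2, -10, -8, 0, -9]
  [8, -5, -2, -15, 0]
Key observation: every diagonal entry stays at the unit through all rounds, so no improving cycle exists.
Answer: CONVERGES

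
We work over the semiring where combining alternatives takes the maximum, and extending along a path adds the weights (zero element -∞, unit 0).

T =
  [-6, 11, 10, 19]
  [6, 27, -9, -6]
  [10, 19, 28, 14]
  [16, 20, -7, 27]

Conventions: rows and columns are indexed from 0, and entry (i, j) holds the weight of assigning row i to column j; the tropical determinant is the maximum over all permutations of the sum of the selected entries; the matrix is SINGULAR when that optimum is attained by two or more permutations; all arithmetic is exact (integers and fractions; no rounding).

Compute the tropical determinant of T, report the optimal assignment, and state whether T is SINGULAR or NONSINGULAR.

σ = (0, 1, 2, 3): (-6) + 27 + 28 + 27 = 76
σ = (0, 1, 3, 2): (-6) + 27 + 14 + (-7) = 28
σ = (0, 2, 1, 3): (-6) + (-9) + 19 + 27 = 31
σ = (0, 2, 3, 1): (-6) + (-9) + 14 + 20 = 19
σ = (0, 3, 1, 2): (-6) + (-6) + 19 + (-7) = 0
σ = (0, 3, 2, 1): (-6) + (-6) + 28 + 20 = 36
σ = (1, 0, 2, 3): 11 + 6 + 28 + 27 = 72
σ = (1, 0, 3, 2): 11 + 6 + 14 + (-7) = 24
σ = (1, 2, 0, 3): 11 + (-9) + 10 + 27 = 39
σ = (1, 2, 3, 0): 11 + (-9) + 14 + 16 = 32
σ = (1, 3, 0, 2): 11 + (-6) + 10 + (-7) = 8
σ = (1, 3, 2, 0): 11 + (-6) + 28 + 16 = 49
σ = (2, 0, 1, 3): 10 + 6 + 19 + 27 = 62
σ = (2, 0, 3, 1): 10 + 6 + 14 + 20 = 50
σ = (2, 1, 0, 3): 10 + 27 + 10 + 27 = 74
σ = (2, 1, 3, 0): 10 + 27 + 14 + 16 = 67
σ = (2, 3, 0, 1): 10 + (-6) + 10 + 20 = 34
σ = (2, 3, 1, 0): 10 + (-6) + 19 + 16 = 39
σ = (3, 0, 1, 2): 19 + 6 + 19 + (-7) = 37
σ = (3, 0, 2, 1): 19 + 6 + 28 + 20 = 73
σ = (3, 1, 0, 2): 19 + 27 + 10 + (-7) = 49
σ = (3, 1, 2, 0): 19 + 27 + 28 + 16 = 90
σ = (3, 2, 0, 1): 19 + (-9) + 10 + 20 = 40
σ = (3, 2, 1, 0): 19 + (-9) + 19 + 16 = 45
Optimal value attained by: σ = (3, 1, 2, 0).
Answer: det⊕(T) = 90; verdict: NONSINGULAR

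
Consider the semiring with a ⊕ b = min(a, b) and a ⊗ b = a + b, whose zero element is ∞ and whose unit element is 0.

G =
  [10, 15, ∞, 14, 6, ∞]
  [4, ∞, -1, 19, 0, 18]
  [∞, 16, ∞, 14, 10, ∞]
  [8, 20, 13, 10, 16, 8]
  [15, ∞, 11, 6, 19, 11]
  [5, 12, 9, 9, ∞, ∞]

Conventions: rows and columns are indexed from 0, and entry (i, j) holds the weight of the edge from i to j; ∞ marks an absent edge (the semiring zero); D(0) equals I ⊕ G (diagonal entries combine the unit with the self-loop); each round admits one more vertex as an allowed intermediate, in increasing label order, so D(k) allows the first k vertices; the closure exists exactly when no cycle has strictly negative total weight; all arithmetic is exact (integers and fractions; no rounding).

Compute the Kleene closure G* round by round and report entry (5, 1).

D(0):
  [0, 15, ∞, 14, 6, ∞]
  [4, 0, -1, 19, 0, 18]
  [∞, 16, 0, 14, 10, ∞]
  [8, 20, 13, 0, 16, 8]
  [15, ∞, 11, 6, 0, 11]
  [5, 12, 9, 9, ∞, 0]
D(1):
  [0, 15, ∞, 14, 6, ∞]
  [4, 0, -1, 18, 0, 18]
  [∞, 16, 0, 14, 10, ∞]
  [8, 20, 13, 0, 14, 8]
  [15, 30, 11, 6, 0, 11]
  [5, 12, 9, 9, 11, 0]
D(2):
  [0, 15, 14, 14, 6, 33]
  [4, 0, -1, 18, 0, 18]
  [20, 16, 0, 14, 10, 34]
  [8, 20, 13, 0, 14, 8]
  [15, 30, 11, 6, 0, 11]
  [5, 12, 9, 9, 11, 0]
D(3):
  [0, 15, 14, 14, 6, 33]
  [4, 0, -1, 13, 0, 18]
  [20, 16, 0, 14, 10, 34]
  [8, 20, 13, 0, 14, 8]
  [15, 27, 11, 6, 0, 11]
  [5, 12, 9, 9, 11, 0]
D(4):
  [0, 15, 14, 14, 6, 22]
  [4, 0, -1, 13, 0, 18]
  [20, 16, 0, 14, 10, 22]
  [8, 20, 13, 0, 14, 8]
  [14, 26, 11, 6, 0, 11]
  [5, 12, 9, 9, 11, 0]
D(5):
  [0, 15, 14, 12, 6, 17]
  [4, 0, -1, 6, 0, 11]
  [20, 16, 0, 14, 10, 21]
  [8, 20, 13, 0, 14, 8]
  [14, 26, 11, 6, 0, 11]
  [5, 12, 9, 9, 11, 0]
D(6):
  [0, 15, 14, 12, 6, 17]
  [4, 0, -1, 6, 0, 11]
  [20, 16, 0, 14, 10, 21]
  [8, 20, 13, 0, 14, 8]
  [14, 23, 11, 6, 0, 11]
  [5, 12, 9, 9, 11, 0]
Answer: G*[5][1] = 12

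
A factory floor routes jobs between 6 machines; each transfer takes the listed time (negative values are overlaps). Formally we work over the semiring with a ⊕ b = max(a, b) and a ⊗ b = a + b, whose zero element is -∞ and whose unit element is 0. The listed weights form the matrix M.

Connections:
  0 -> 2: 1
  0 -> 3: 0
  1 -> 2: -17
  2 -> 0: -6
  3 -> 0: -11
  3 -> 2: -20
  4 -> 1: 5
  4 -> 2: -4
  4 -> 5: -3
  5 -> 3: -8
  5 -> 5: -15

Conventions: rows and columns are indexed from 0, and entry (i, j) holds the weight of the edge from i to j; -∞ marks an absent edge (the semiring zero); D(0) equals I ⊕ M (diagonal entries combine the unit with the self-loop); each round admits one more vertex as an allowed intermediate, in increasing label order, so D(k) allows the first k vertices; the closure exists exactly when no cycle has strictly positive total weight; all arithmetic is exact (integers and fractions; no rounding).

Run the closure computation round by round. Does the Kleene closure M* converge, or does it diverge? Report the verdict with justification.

D(0):
  [0, -∞, 1, 0, -∞, -∞]
  [-∞, 0, -17, -∞, -∞, -∞]
  [-6, -∞, 0, -∞, -∞, -∞]
  [-11, -∞, -20, 0, -∞, -∞]
  [-∞, 5, -4, -∞, 0, -3]
  [-∞, -∞, -∞, -8, -∞, 0]
D(1):
  [0, -∞, 1, 0, -∞, -∞]
  [-∞, 0, -17, -∞, -∞, -∞]
  [-6, -∞, 0, -6, -∞, -∞]
  [-11, -∞, -10, 0, -∞, -∞]
  [-∞, 5, -4, -∞, 0, -3]
  [-∞, -∞, -∞, -8, -∞, 0]
D(2):
  [0, -∞, 1, 0, -∞, -∞]
  [-∞, 0, -17, -∞, -∞, -∞]
  [-6, -∞, 0, -6, -∞, -∞]
  [-11, -∞, -10, 0, -∞, -∞]
  [-∞, 5, -4, -∞, 0, -3]
  [-∞, -∞, -∞, -8, -∞, 0]
D(3):
  [0, -∞, 1, 0, -∞, -∞]
  [-23, 0, -17, -23, -∞, -∞]
  [-6, -∞, 0, -6, -∞, -∞]
  [-11, -∞, -10, 0, -∞, -∞]
  [-10, 5, -4, -10, 0, -3]
  [-∞, -∞, -∞, -8, -∞, 0]
D(4):
  [0, -∞, 1, 0, -∞, -∞]
  [-23, 0, -17, -23, -∞, -∞]
  [-6, -∞, 0, -6, -∞, -∞]
  [-11, -∞, -10, 0, -∞, -∞]
  [-10, 5, -4, -10, 0, -3]
  [-19, -∞, -18, -8, -∞, 0]
D(5):
  [0, -∞, 1, 0, -∞, -∞]
  [-23, 0, -17, -23, -∞, -∞]
  [-6, -∞, 0, -6, -∞, -∞]
  [-11, -∞, -10, 0, -∞, -∞]
  [-10, 5, -4, -10, 0, -3]
  [-19, -∞, -18, -8, -∞, 0]
D(6):
  [0, -∞, 1, 0, -∞, -∞]
  [-23, 0, -17, -23, -∞, -∞]
  [-6, -∞, 0, -6, -∞, -∞]
  [-11, -∞, -10, 0, -∞, -∞]
  [-10, 5, -4, -10, 0, -3]
  [-19, -∞, -18, -8, -∞, 0]
Key observation: every diagonal entry stays at the unit through all rounds, so no improving cycle exists.
Answer: CONVERGES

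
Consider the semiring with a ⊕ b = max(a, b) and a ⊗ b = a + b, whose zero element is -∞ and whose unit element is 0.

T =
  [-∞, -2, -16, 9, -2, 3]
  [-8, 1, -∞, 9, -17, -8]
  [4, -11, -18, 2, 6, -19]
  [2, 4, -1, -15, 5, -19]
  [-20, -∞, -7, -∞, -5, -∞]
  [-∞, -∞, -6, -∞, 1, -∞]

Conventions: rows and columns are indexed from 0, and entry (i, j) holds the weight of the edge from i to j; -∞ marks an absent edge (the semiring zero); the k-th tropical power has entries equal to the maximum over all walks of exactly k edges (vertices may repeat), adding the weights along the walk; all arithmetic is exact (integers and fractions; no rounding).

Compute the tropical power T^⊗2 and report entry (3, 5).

T^⊗2:
  [11, 13, 8, 7, 14, -10]
  [11, 13, 8, 10, 14, -5]
  [4, 6, 1, 13, 7, 7]
  [3, 5, -2, 13, 5, 5]
  [-3, -18, -12, -5, -1, -17]
  [-2, -17, -6, -4, 0, -25]
Key observation: the optimum is the walk 3->0->5, with weight 2 + 3 = 5.
Optimal value attained by: walk 3->0->5.
Answer: (T^⊗2)[3][5] = 5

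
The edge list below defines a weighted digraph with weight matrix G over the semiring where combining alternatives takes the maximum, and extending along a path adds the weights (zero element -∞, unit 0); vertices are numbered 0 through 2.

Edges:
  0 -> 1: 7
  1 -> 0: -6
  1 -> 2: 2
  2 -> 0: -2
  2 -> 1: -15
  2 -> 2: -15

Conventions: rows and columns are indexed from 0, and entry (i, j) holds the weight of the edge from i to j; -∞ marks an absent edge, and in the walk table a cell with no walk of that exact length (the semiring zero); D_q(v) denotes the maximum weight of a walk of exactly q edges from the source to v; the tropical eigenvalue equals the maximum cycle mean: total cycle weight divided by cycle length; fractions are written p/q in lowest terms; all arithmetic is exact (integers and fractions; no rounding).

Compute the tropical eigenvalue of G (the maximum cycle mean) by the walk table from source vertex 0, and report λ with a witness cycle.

q=0: [0, -∞, -∞]
q=1: [-∞, 7, -∞]
q=2: [1, -∞, 9]
q=3: [7, 8, -6]
Optimal cycle mean attained by: cycle 0->1->2->0, total 7 + 2 + (-2), length 3.
Answer: λ = 7/3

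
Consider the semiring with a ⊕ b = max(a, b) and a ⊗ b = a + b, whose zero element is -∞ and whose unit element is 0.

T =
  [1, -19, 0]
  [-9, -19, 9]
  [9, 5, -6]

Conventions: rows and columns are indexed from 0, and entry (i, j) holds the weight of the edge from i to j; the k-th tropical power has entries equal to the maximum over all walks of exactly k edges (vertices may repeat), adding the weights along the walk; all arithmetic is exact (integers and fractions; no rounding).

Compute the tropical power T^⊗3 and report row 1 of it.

T^⊗2:
  [9, 5, 1]
  [18, 14, 3]
  [10, -1, 14]
T^⊗3:
  [10, 6, 14]
  [19, 8, 23]
  [23, 19, 10]
Answer: row 1 of T^⊗3 = [19, 8, 23]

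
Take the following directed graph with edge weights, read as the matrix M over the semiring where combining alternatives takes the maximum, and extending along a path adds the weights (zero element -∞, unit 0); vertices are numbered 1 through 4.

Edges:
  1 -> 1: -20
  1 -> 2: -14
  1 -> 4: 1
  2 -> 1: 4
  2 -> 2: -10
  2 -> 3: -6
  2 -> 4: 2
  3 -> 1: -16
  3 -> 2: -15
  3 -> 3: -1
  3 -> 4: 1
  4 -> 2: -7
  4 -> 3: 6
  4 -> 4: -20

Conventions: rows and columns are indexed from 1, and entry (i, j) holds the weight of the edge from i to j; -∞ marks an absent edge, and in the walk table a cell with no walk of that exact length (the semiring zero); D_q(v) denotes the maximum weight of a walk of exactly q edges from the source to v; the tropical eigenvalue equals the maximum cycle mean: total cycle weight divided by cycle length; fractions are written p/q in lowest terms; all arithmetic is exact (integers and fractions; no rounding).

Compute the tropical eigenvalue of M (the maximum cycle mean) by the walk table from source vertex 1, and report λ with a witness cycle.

q=0: [0, -∞, -∞, -∞]
q=1: [-20, -14, -∞, 1]
q=2: [-10, -6, 7, -12]
q=3: [-2, -8, 6, 8]
q=4: [-4, 1, 14, 7]
Optimal cycle mean attained by: cycle 3->4->3, total 1 + 6, length 2.
Answer: λ = 7/2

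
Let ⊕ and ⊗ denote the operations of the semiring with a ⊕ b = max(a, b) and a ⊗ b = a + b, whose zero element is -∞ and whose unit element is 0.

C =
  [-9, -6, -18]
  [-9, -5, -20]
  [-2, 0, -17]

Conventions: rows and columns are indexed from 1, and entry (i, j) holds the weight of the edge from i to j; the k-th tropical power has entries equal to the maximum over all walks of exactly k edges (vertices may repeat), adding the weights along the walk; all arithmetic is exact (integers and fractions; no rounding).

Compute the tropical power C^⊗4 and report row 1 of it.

C^⊗2:
  [-15, -11, -26]
  [-14, -10, -25]
  [-9, -5, -20]
C^⊗3:
  [-20, -16, -31]
  [-19, -15, -30]
  [-14, -10, -25]
C^⊗4:
  [-25, -21, -36]
  [-24, -20, -35]
  [-19, -15, -30]
Answer: row 1 of C^⊗4 = [-25, -21, -36]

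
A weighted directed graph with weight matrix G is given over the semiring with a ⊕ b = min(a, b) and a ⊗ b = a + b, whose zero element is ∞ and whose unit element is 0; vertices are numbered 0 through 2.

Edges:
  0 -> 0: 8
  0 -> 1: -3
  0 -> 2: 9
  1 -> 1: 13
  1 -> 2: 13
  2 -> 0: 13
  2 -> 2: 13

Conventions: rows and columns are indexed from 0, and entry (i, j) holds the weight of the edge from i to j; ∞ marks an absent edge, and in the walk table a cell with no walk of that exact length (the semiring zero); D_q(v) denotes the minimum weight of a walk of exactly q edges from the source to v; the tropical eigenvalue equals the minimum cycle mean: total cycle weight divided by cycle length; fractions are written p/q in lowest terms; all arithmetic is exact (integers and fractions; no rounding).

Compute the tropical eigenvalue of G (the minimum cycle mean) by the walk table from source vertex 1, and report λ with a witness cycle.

q=0: [∞, 0, ∞]
q=1: [∞, 13, 13]
q=2: [26, 26, 26]
q=3: [34, 23, 35]
Optimal cycle mean attained by: cycle 0->1->2->0, total (-3) + 13 + 13, length 3.
Answer: λ = 23/3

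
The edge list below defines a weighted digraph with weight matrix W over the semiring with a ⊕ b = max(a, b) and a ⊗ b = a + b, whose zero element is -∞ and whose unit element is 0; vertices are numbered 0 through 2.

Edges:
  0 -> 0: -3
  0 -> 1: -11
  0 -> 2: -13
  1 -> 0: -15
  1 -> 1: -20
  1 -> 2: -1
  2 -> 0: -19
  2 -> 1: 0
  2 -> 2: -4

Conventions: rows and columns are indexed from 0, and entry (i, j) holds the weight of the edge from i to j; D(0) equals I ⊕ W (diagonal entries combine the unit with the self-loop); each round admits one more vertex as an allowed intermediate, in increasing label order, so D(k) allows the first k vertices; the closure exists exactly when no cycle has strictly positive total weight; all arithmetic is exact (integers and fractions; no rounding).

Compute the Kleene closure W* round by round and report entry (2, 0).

D(0):
  [0, -11, -13]
  [-15, 0, -1]
  [-19, 0, 0]
D(1):
  [0, -11, -13]
  [-15, 0, -1]
  [-19, 0, 0]
D(2):
  [0, -11, -12]
  [-15, 0, -1]
  [-15, 0, 0]
D(3):
  [0, -11, -12]
  [-15, 0, -1]
  [-15, 0, 0]
Answer: W*[2][0] = -15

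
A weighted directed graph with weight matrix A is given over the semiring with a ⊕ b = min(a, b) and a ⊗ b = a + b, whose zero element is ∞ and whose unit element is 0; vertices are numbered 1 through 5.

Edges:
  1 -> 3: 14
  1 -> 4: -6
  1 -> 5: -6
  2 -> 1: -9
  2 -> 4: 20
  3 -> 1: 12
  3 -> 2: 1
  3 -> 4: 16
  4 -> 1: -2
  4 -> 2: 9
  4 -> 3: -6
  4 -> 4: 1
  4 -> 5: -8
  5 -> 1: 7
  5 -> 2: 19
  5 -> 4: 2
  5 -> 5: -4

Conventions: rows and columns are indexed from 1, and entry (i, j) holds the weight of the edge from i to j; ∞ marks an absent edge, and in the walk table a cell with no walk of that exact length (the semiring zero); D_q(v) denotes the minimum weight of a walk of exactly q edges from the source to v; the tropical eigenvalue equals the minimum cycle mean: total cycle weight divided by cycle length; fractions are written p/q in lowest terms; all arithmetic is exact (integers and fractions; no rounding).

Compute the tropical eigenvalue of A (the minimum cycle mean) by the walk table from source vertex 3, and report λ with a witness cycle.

q=0: [∞, ∞, 0, ∞, ∞]
q=1: [12, 1, ∞, 16, ∞]
q=2: [-8, 25, 10, 6, 6]
q=3: [4, 11, 0, -14, -14]
q=4: [-16, -5, -20, -13, -22]
q=5: [-15, -19, -19, -22, -26]
Optimal cycle mean attained by: cycle 1->4->3->2->1, total (-6) + (-6) + 1 + (-9), length 4.
Answer: λ = -5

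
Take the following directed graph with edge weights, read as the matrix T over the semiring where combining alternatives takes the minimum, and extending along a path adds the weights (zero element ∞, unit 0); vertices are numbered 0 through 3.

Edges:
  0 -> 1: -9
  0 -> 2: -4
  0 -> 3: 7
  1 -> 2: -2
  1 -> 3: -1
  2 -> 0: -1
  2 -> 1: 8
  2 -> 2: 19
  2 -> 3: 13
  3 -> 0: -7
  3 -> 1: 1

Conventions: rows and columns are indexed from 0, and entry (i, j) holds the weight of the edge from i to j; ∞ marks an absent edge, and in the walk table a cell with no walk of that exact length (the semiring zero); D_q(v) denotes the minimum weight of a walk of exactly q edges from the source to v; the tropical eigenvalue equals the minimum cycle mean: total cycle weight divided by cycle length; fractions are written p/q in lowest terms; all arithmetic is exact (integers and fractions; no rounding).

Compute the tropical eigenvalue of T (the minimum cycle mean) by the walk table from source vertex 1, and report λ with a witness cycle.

q=0: [∞, 0, ∞, ∞]
q=1: [∞, ∞, -2, -1]
q=2: [-8, 0, 17, 11]
q=3: [4, -17, -12, -1]
q=4: [-13, -5, -19, -18]
Optimal cycle mean attained by: cycle 0->1->3->0, total (-9) + (-1) + (-7), length 3.
Answer: λ = -17/3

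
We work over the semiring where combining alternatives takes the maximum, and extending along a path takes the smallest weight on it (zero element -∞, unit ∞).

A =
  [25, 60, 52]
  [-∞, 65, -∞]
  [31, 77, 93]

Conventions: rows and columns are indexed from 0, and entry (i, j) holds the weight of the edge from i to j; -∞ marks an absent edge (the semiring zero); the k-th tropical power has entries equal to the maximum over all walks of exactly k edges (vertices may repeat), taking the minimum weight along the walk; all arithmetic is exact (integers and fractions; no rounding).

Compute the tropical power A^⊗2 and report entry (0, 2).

A^⊗2:
  [31, 60, 52]
  [-∞, 65, -∞]
  [31, 77, 93]
Key observation: the optimum is the walk 0->2->2, with weight 52 min 93 = 52.
Optimal value attained by: walk 0->2->2.
Answer: (A^⊗2)[0][2] = 52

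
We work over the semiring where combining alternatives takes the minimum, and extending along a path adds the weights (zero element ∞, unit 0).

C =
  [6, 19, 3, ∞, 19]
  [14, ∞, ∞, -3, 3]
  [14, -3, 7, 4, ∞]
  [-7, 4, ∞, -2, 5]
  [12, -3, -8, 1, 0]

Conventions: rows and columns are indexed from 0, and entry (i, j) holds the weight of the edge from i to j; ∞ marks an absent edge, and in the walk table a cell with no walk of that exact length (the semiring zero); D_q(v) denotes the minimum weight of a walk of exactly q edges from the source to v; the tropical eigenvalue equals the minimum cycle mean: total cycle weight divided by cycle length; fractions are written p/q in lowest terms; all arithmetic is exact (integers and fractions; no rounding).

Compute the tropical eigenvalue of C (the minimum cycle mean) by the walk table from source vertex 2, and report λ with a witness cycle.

q=0: [∞, ∞, 0, ∞, ∞]
q=1: [14, -3, 7, 4, ∞]
q=2: [-3, 4, 14, -6, 0]
q=3: [-13, -3, -8, -8, -1]
q=4: [-15, -11, -10, -10, -3]
q=5: [-17, -13, -12, -14, -8]
Optimal cycle mean attained by: cycle 1->4->2->1, total 3 + (-8) + (-3), length 3.
Answer: λ = -8/3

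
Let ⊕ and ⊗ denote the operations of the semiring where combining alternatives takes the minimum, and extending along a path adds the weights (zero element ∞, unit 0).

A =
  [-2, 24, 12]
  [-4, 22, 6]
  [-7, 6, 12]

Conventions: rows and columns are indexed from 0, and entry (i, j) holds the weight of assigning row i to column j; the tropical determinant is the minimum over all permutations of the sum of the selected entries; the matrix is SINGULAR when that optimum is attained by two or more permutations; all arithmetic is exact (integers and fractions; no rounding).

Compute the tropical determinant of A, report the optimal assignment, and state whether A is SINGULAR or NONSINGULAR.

σ = (0, 1, 2): (-2) + 22 + 12 = 32
σ = (0, 2, 1): (-2) + 6 + 6 = 10
σ = (1, 0, 2): 24 + (-4) + 12 = 32
σ = (1, 2, 0): 24 + 6 + (-7) = 23
σ = (2, 0, 1): 12 + (-4) + 6 = 14
σ = (2, 1, 0): 12 + 22 + (-7) = 27
Optimal value attained by: σ = (0, 2, 1).
Answer: det⊕(A) = 10; verdict: NONSINGULAR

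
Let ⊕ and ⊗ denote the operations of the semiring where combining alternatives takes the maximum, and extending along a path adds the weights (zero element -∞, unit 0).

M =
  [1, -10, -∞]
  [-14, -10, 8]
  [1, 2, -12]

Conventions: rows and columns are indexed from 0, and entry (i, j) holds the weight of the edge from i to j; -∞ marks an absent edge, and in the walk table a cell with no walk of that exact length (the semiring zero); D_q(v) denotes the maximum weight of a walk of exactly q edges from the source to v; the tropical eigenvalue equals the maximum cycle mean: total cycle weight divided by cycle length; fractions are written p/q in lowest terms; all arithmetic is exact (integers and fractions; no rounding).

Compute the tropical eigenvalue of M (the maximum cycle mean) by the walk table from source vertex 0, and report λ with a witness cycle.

q=0: [0, -∞, -∞]
q=1: [1, -10, -∞]
q=2: [2, -9, -2]
q=3: [3, 0, -1]
Optimal cycle mean attained by: cycle 1->2->1, total 8 + 2, length 2.
Answer: λ = 5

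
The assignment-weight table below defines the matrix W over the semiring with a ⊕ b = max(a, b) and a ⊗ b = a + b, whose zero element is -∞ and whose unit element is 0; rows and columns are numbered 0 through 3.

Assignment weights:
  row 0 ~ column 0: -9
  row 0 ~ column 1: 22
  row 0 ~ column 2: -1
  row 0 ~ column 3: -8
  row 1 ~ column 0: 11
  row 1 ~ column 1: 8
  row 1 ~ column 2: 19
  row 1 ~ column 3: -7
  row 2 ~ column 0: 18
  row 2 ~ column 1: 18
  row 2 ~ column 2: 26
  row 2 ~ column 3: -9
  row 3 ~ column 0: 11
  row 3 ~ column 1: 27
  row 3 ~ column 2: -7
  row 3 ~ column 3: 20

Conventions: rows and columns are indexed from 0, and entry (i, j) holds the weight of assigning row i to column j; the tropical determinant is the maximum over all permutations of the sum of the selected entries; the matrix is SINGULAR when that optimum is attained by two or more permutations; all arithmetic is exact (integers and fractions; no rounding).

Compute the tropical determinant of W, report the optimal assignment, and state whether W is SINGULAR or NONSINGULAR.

σ = (0, 1, 2, 3): (-9) + 8 + 26 + 20 = 45
σ = (0, 1, 3, 2): (-9) + 8 + (-9) + (-7) = -17
σ = (0, 2, 1, 3): (-9) + 19 + 18 + 20 = 48
σ = (0, 2, 3, 1): (-9) + 19 + (-9) + 27 = 28
σ = (0, 3, 1, 2): (-9) + (-7) + 18 + (-7) = -5
σ = (0, 3, 2, 1): (-9) + (-7) + 26 + 27 = 37
σ = (1, 0, 2, 3): 22 + 11 + 26 + 20 = 79
σ = (1, 0, 3, 2): 22 + 11 + (-9) + (-7) = 17
σ = (1, 2, 0, 3): 22 + 19 + 18 + 20 = 79
σ = (1, 2, 3, 0): 22 + 19 + (-9) + 11 = 43
σ = (1, 3, 0, 2): 22 + (-7) + 18 + (-7) = 26
σ = (1, 3, 2, 0): 22 + (-7) + 26 + 11 = 52
σ = (2, 0, 1, 3): (-1) + 11 + 18 + 20 = 48
σ = (2, 0, 3, 1): (-1) + 11 + (-9) + 27 = 28
σ = (2, 1, 0, 3): (-1) + 8 + 18 + 20 = 45
σ = (2, 1, 3, 0): (-1) + 8 + (-9) + 11 = 9
σ = (2, 3, 0, 1): (-1) + (-7) + 18 + 27 = 37
σ = (2, 3, 1, 0): (-1) + (-7) + 18 + 11 = 21
σ = (3, 0, 1, 2): (-8) + 11 + 18 + (-7) = 14
σ = (3, 0, 2, 1): (-8) + 11 + 26 + 27 = 56
σ = (3, 1, 0, 2): (-8) + 8 + 18 + (-7) = 11
σ = (3, 1, 2, 0): (-8) + 8 + 26 + 11 = 37
σ = (3, 2, 0, 1): (-8) + 19 + 18 + 27 = 56
σ = (3, 2, 1, 0): (-8) + 19 + 18 + 11 = 40
Optimal value attained by: σ = (1, 0, 2, 3).
Answer: det⊕(W) = 79; verdict: SINGULAR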